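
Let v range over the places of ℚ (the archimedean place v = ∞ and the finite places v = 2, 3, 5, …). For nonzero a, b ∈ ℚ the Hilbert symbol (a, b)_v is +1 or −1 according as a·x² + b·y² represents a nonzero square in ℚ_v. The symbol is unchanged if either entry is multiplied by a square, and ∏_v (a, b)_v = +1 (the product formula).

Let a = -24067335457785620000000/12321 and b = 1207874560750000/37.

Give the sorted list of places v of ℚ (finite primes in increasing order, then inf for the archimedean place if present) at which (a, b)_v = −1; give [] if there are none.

[2, 17, 23, 37]

Mod squares: a ≡ -16445, b ≡ 6919. Check v ∈ {∞, 2, 3, 5, 7, 11, 13, 17, 23, 37}.
v=5: a=5^7·(≡4), b=5^6·(≡4) mod 5; (4|5)=+1, (4|5)=+1; (−1)^{7·6·2}·(+1)^6·(+1)^7 = +1.
v=7: a=7^2·(≡5), b=7^0·(≡5) mod 7; (5|7)=-1, (5|7)=-1; (−1)^{2·0·3}·(-1)^0·(-1)^2 = +1.
v=13: a=13^3·(≡4), b=13^2·(≡1) mod 13; (4|13)=+1, (1|13)=+1; (−1)^{3·2·6}·(+1)^2·(+1)^3 = +1.
v=2: v_2(a)=8, v_2(b)=4; units ≡ 3, 7 (mod 8); ε·ε+αω+βω = 1·1+8·0+4·1 ≡ 1  ⇒  (a,b)_2 = -1.
v=17: a=17^4·(≡12), b=17^3·(≡9) mod 17; (12|17)=-1, (9|17)=+1; (−1)^{4·3·8}·(-1)^3·(+1)^4 = -1.
v=11: a=11^1·(≡5), b=11^1·(≡10) mod 11; (5|11)=+1, (10|11)=-1; (−1)^{1·1·5}·(+1)^1·(-1)^1 = +1.
v=∞: -16445 < 0 and 6919 > 0  ⇒  (a,b)_∞ = +1.
v=37: a=37^-2·(≡13), b=37^-1·(≡24) mod 37; (13|37)=-1, (24|37)=-1; (−1)^{-2·-1·18}·(-1)^-1·(-1)^-2 = -1.
v=3: a=3^-2·(≡1), b=3^0·(≡1) mod 3; (1|3)=+1, (1|3)=+1; (−1)^{-2·0·1}·(+1)^0·(+1)^-2 = +1.
v=23: a=23^3·(≡22), b=23^2·(≡17) mod 23; (22|23)=-1, (17|23)=-1; (−1)^{3·2·11}·(-1)^2·(-1)^3 = -1.
|Ram(-16445, 6919)| = 4, even; anisotropic at {2, 17, 23, 37}.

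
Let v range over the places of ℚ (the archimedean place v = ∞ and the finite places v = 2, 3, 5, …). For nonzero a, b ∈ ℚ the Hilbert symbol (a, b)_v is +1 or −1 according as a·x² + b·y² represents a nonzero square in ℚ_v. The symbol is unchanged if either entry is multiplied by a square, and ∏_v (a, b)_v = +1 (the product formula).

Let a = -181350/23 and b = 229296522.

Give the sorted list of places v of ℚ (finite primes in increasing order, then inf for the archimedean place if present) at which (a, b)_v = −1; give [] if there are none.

(a, b) ≡ (-18538, 238602) mod (ℚ^×)²; places V = {2, 3, 5, 7, 13, 19, 23, 31, ∞}.
(a,b)_2: α=1, β=1; u≡3, v≡5 (mod 8); ε(u)ε(v)=1·0, αω(v)=1·1, βω(u)=1·1; sum ≡ 0  ⇒  +1.
(a,b)_19: α=0, u≡6; β=1, v≡8 (mod 19); (6|19)=+1, (8|19)=-1; sign (−1)^0·+1^1·-1^0 = +1.
(a,b)_∞: sgn(-18538)=−, sgn(238602)=+, so +1.
(a,b)_5: α=2, u≡2; β=0, v≡2 (mod 5); (2|5)=-1, (2|5)=-1; sign (−1)^0·-1^0·-1^2 = +1.
(a,b)_31: α=1, u≡26; β=2, v≡26 (mod 31); (26|31)=-1, (26|31)=-1; sign (−1)^0·-1^2·-1^1 = -1.
(a,b)_13: α=1, u≡9; β=1, v≡2 (mod 13); (9|13)=+1, (2|13)=-1; sign (−1)^0·+1^1·-1^1 = -1.
(a,b)_23: α=-1, u≡5; β=1, v≡18 (mod 23); (5|23)=-1, (18|23)=+1; sign (−1)^1·-1^1·+1^-1 = +1.
(a,b)_3: α=2, u≡2; β=1, v≡1 (mod 3); (2|3)=-1, (1|3)=+1; sign (−1)^0·-1^1·+1^2 = -1.
(a,b)_7: α=0, u≡3; β=1, v≡6 (mod 7); (3|7)=-1, (6|7)=-1; sign (−1)^0·-1^1·-1^0 = -1.
|Ram(-18538, 238602)| = 4, even; anisotropic at {3, 7, 13, 31}.

[3, 7, 13, 31]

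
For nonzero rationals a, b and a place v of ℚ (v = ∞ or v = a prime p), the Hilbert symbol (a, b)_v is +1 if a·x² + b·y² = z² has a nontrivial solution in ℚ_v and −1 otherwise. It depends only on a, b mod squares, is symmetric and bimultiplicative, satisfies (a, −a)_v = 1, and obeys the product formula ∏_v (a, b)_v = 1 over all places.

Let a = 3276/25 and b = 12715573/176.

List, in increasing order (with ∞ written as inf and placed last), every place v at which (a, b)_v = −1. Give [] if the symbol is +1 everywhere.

Mod squares: a ≡ 91, b ≡ 143. Check v ∈ {∞, 2, 3, 5, 7, 11, 13, 23, 43}.
v=7: a=7^1·(≡5), b=7^0·(≡3) mod 7; (5|7)=-1, (3|7)=-1; (−1)^{1·0·3}·(-1)^0·(-1)^1 = -1.
v=13: a=13^1·(≡8), b=13^1·(≡2) mod 13; (8|13)=-1, (2|13)=-1; (−1)^{1·1·6}·(-1)^1·(-1)^1 = +1.
v=43: a=43^0·(≡33), b=43^2·(≡10) mod 43; (33|43)=-1, (10|43)=+1; (−1)^{0·2·21}·(-1)^2·(+1)^0 = +1.
v=3: a=3^2·(≡1), b=3^0·(≡2) mod 3; (1|3)=+1, (2|3)=-1; (−1)^{2·0·1}·(+1)^0·(-1)^2 = +1.
v=∞: 91 > 0 and 143 > 0  ⇒  (a,b)_∞ = +1.
v=5: a=5^-2·(≡1), b=5^0·(≡3) mod 5; (1|5)=+1, (3|5)=-1; (−1)^{-2·0·2}·(+1)^0·(-1)^-2 = +1.
v=2: v_2(a)=2, v_2(b)=-4; units ≡ 3, 7 (mod 8); ε·ε+αω+βω = 1·1+2·0+-4·1 ≡ 1  ⇒  (a,b)_2 = -1.
v=11: a=11^0·(≡3), b=11^-1·(≡7) mod 11; (3|11)=+1, (7|11)=-1; (−1)^{0·-1·5}·(+1)^-1·(-1)^0 = +1.
v=23: a=23^0·(≡5), b=23^2·(≡17) mod 23; (5|23)=-1, (17|23)=-1; (−1)^{0·2·11}·(-1)^2·(-1)^0 = +1.
(91, 143 / ℚ) ramifies at {2, 7}: a division algebra.

[2, 7]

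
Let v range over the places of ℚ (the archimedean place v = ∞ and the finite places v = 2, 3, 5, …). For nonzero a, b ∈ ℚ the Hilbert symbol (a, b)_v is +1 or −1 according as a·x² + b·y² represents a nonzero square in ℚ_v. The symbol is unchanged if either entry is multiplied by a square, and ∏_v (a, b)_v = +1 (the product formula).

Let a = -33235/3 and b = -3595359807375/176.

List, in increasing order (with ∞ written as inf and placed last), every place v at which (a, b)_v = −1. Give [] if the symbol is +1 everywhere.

[2, 3, 7, 11, 31, inf]

(a, b) ≡ (-345, -35805) mod (ℚ^×)²; places V = {2, 3, 5, 7, 11, 17, 23, 31, ∞}.
(a,b)_5: α=1, u≡1; β=3, v≡1 (mod 5); (1|5)=+1, (1|5)=+1; sign (−1)^0·+1^3·+1^1 = +1.
(a,b)_23: α=1, u≡9; β=2, v≡1 (mod 23); (9|23)=+1, (1|23)=+1; sign (−1)^0·+1^2·+1^1 = +1.
(a,b)_31: α=0, u≡30; β=1, v≡17 (mod 31); (30|31)=-1, (17|31)=-1; sign (−1)^0·-1^1·-1^0 = -1.
(a,b)_∞: sgn(-345)=−, sgn(-35805)=−, so -1.
(a,b)_11: α=0, u≡6; β=-1, v≡1 (mod 11); (6|11)=-1, (1|11)=+1; sign (−1)^0·-1^-1·+1^0 = -1.
(a,b)_17: α=2, u≡7; β=4, v≡7 (mod 17); (7|17)=-1, (7|17)=-1; sign (−1)^0·-1^4·-1^2 = +1.
(a,b)_2: α=0, β=-4; u≡7, v≡3 (mod 8); ε(u)ε(v)=1·1, αω(v)=0·1, βω(u)=-4·0; sum ≡ 1  ⇒  -1.
(a,b)_7: α=0, u≡5; β=1, v≡4 (mod 7); (5|7)=-1, (4|7)=+1; sign (−1)^0·-1^1·+1^0 = -1.
(a,b)_3: α=-1, u≡2; β=1, v≡2 (mod 3); (2|3)=-1, (2|3)=-1; sign (−1)^1·-1^1·-1^-1 = -1.
|Ram(-345, -35805)| = 6, even; anisotropic at {2, 3, 7, 11, 31, ∞}.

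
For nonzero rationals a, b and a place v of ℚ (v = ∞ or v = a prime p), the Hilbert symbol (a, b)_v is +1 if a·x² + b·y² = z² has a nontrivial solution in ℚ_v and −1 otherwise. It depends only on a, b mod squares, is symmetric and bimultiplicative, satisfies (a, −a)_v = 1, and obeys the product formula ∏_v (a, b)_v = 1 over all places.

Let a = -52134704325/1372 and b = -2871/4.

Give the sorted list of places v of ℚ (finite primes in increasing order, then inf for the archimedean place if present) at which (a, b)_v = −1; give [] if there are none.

(a, b) ≡ (-1771, -319) mod (ℚ^×)²; places V = {2, 3, 5, 7, 11, 23, 29, ∞}.
(a,b)_2: α=-2, β=-2; u≡5, v≡1 (mod 8); ε(u)ε(v)=0·0, αω(v)=-2·0, βω(u)=-2·1; sum ≡ 0  ⇒  +1.
(a,b)_23: α=1, u≡21; β=0, v≡1 (mod 23); (21|23)=-1, (1|23)=+1; sign (−1)^0·-1^0·+1^1 = +1.
(a,b)_11: α=3, u≡9; β=1, v≡9 (mod 11); (9|11)=+1, (9|11)=+1; sign (−1)^1·+1^1·+1^3 = -1.
(a,b)_7: α=-3, u≡6; β=0, v≡5 (mod 7); (6|7)=-1, (5|7)=-1; sign (−1)^0·-1^0·-1^-3 = -1.
(a,b)_3: α=4, u≡2; β=2, v≡2 (mod 3); (2|3)=-1, (2|3)=-1; sign (−1)^0·-1^2·-1^4 = +1.
(a,b)_5: α=2, u≡1; β=0, v≡1 (mod 5); (1|5)=+1, (1|5)=+1; sign (−1)^0·+1^0·+1^2 = +1.
(a,b)_∞: sgn(-1771)=−, sgn(-319)=−, so -1.
(a,b)_29: α=2, u≡10; β=1, v≡26 (mod 29); (10|29)=-1, (26|29)=-1; sign (−1)^0·-1^1·-1^2 = -1.
(-1771, -319 / ℚ) ramifies at {7, 11, 29, ∞}: a division algebra.

[7, 11, 29, inf]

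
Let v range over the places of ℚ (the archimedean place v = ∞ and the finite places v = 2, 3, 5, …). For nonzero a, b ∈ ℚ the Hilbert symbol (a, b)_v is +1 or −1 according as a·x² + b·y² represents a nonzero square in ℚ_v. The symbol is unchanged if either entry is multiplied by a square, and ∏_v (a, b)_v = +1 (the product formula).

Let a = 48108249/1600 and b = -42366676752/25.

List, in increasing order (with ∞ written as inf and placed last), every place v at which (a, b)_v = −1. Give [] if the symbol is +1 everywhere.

Mod squares: a ≡ 12121, b ≡ -34017. Check v ∈ {∞, 2, 3, 5, 7, 17, 23, 29, 31}.
v=23: a=23^1·(≡21), b=23^1·(≡2) mod 23; (21|23)=-1, (2|23)=+1; (−1)^{1·1·11}·(-1)^1·(+1)^1 = +1.
v=17: a=17^1·(≡13), b=17^1·(≡14) mod 17; (13|17)=+1, (14|17)=-1; (−1)^{1·1·8}·(+1)^1·(-1)^1 = -1.
v=29: a=29^0·(≡24), b=29^1·(≡28) mod 29; (24|29)=+1, (28|29)=+1; (−1)^{0·1·14}·(+1)^1·(+1)^0 = +1.
v=∞: 12121 > 0 and -34017 < 0  ⇒  (a,b)_∞ = +1.
v=31: a=31^1·(≡1), b=31^2·(≡21) mod 31; (1|31)=+1, (21|31)=-1; (−1)^{1·2·15}·(+1)^2·(-1)^1 = -1.
v=5: a=5^-2·(≡1), b=5^-2·(≡3) mod 5; (1|5)=+1, (3|5)=-1; (−1)^{-2·-2·2}·(+1)^-2·(-1)^-2 = +1.
v=3: a=3^4·(≡1), b=3^5·(≡1) mod 3; (1|3)=+1, (1|3)=+1; (−1)^{4·5·1}·(+1)^5·(+1)^4 = +1.
v=2: v_2(a)=-6, v_2(b)=4; units ≡ 1, 7 (mod 8); ε·ε+αω+βω = 0·1+-6·0+4·0 ≡ 0  ⇒  (a,b)_2 = +1.
v=7: a=7^2·(≡4), b=7^0·(≡5) mod 7; (4|7)=+1, (5|7)=-1; (−1)^{2·0·3}·(+1)^0·(-1)^2 = +1.
Ram(12121, -34017) = {17, 31}; no ℚ_17-point on the conic.

[17, 31]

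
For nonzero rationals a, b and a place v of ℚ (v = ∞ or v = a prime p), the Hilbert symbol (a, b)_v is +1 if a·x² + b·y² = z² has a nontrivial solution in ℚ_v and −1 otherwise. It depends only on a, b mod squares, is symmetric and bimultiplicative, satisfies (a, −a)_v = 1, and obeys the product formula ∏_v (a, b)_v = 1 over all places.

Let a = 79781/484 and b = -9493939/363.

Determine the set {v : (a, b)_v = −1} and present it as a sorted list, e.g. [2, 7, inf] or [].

[3, 13]

Mod squares: a ≡ 221, b ≡ -273. Check v ∈ {∞, 2, 3, 7, 11, 13, 17, 19}.
v=17: a=17^1·(≡15), b=17^2·(≡13) mod 17; (15|17)=+1, (13|17)=+1; (−1)^{1·2·8}·(+1)^2·(+1)^1 = +1.
v=3: a=3^0·(≡2), b=3^-1·(≡2) mod 3; (2|3)=-1, (2|3)=-1; (−1)^{0·-1·1}·(-1)^-1·(-1)^0 = -1.
v=∞: 221 > 0 and -273 < 0  ⇒  (a,b)_∞ = +1.
v=7: a=7^0·(≡2), b=7^1·(≡6) mod 7; (2|7)=+1, (6|7)=-1; (−1)^{0·1·3}·(+1)^1·(-1)^0 = +1.
v=13: a=13^1·(≡9), b=13^1·(≡2) mod 13; (9|13)=+1, (2|13)=-1; (−1)^{1·1·6}·(+1)^1·(-1)^1 = -1.
v=11: a=11^-2·(≡5), b=11^-2·(≡6) mod 11; (5|11)=+1, (6|11)=-1; (−1)^{-2·-2·5}·(+1)^-2·(-1)^-2 = +1.
v=2: v_2(a)=-2, v_2(b)=0; units ≡ 5, 7 (mod 8); ε·ε+αω+βω = 0·1+-2·0+0·1 ≡ 0  ⇒  (a,b)_2 = +1.
v=19: a=19^2·(≡14), b=19^2·(≡8) mod 19; (14|19)=-1, (8|19)=-1; (−1)^{2·2·9}·(-1)^2·(-1)^2 = +1.
|Ram(221, -273)| = 2, even; anisotropic at {3, 13}.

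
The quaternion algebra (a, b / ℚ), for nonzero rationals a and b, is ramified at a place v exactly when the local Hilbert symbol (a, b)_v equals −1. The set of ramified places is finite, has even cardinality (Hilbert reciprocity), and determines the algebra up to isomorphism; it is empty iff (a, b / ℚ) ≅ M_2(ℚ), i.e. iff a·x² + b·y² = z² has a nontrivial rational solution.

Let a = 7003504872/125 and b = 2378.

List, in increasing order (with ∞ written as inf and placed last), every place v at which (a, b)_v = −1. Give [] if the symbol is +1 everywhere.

Mod squares: a ≡ 1156610, b ≡ 2378. Check v ∈ {∞, 2, 3, 5, 7, 13, 29, 31, 41}.
v=29: a=29^2·(≡14), b=29^1·(≡24) mod 29; (14|29)=-1, (24|29)=+1; (−1)^{2·1·14}·(-1)^1·(+1)^2 = -1.
v=41: a=41^1·(≡20), b=41^1·(≡17) mod 41; (20|41)=+1, (17|41)=-1; (−1)^{1·1·20}·(+1)^1·(-1)^1 = -1.
v=2: v_2(a)=3, v_2(b)=1; units ≡ 1, 5 (mod 8); ε·ε+αω+βω = 0·0+3·1+1·0 ≡ 1  ⇒  (a,b)_2 = -1.
v=5: a=5^-3·(≡2), b=5^0·(≡3) mod 5; (2|5)=-1, (3|5)=-1; (−1)^{-3·0·2}·(-1)^0·(-1)^-3 = -1.
v=3: a=3^2·(≡2), b=3^0·(≡2) mod 3; (2|3)=-1, (2|3)=-1; (−1)^{2·0·1}·(-1)^0·(-1)^2 = +1.
v=31: a=31^1·(≡6), b=31^0·(≡22) mod 31; (6|31)=-1, (22|31)=-1; (−1)^{1·0·15}·(-1)^0·(-1)^1 = -1.
v=∞: 1156610 > 0 and 2378 > 0  ⇒  (a,b)_∞ = +1.
v=13: a=13^1·(≡2), b=13^0·(≡12) mod 13; (2|13)=-1, (12|13)=+1; (−1)^{1·0·6}·(-1)^0·(+1)^1 = +1.
v=7: a=7^1·(≡1), b=7^0·(≡5) mod 7; (1|7)=+1, (5|7)=-1; (−1)^{1·0·3}·(+1)^0·(-1)^1 = -1.
(1156610, 2378 / ℚ) ramifies at {2, 5, 7, 29, 31, 41}: a division algebra.

[2, 5, 7, 29, 31, 41]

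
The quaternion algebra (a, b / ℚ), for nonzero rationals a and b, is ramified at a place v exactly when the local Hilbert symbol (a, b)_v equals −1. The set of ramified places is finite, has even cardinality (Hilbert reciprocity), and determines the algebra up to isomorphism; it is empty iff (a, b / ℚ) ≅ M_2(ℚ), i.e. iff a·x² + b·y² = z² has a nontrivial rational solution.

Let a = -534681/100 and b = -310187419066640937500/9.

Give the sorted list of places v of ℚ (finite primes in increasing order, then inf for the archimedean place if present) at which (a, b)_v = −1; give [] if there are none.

[17, 29, 41, inf]

Mod squares: a ≡ -6601, b ≡ -2324495. Check v ∈ {∞, 2, 3, 5, 7, 17, 23, 29, 41}.
v=29: a=29^0·(≡15), b=29^1·(≡4) mod 29; (15|29)=-1, (4|29)=+1; (−1)^{0·1·14}·(-1)^1·(+1)^0 = -1.
v=3: a=3^4·(≡2), b=3^-2·(≡1) mod 3; (2|3)=-1, (1|3)=+1; (−1)^{4·-2·1}·(-1)^-2·(+1)^4 = +1.
v=23: a=23^1·(≡18), b=23^3·(≡15) mod 23; (18|23)=+1, (15|23)=-1; (−1)^{1·3·11}·(+1)^3·(-1)^1 = +1.
v=∞: -6601 < 0 and -2324495 < 0  ⇒  (a,b)_∞ = -1.
v=41: a=41^1·(≡34), b=41^3·(≡40) mod 41; (34|41)=-1, (40|41)=+1; (−1)^{1·3·20}·(-1)^3·(+1)^1 = -1.
v=5: a=5^-2·(≡1), b=5^7·(≡4) mod 5; (1|5)=+1, (4|5)=+1; (−1)^{-2·7·2}·(+1)^7·(+1)^-2 = +1.
v=2: v_2(a)=-2, v_2(b)=2; units ≡ 7, 1 (mod 8); ε·ε+αω+βω = 1·0+-2·0+2·0 ≡ 0  ⇒  (a,b)_2 = +1.
v=17: a=17^0·(≡7), b=17^1·(≡4) mod 17; (7|17)=-1, (4|17)=+1; (−1)^{0·1·8}·(-1)^1·(+1)^0 = -1.
v=7: a=7^1·(≡4), b=7^4·(≡2) mod 7; (4|7)=+1, (2|7)=+1; (−1)^{1·4·3}·(+1)^4·(+1)^1 = +1.
Ram(-6601, -2324495) = {17, 29, 41, ∞}; no ℚ_17-point on the conic.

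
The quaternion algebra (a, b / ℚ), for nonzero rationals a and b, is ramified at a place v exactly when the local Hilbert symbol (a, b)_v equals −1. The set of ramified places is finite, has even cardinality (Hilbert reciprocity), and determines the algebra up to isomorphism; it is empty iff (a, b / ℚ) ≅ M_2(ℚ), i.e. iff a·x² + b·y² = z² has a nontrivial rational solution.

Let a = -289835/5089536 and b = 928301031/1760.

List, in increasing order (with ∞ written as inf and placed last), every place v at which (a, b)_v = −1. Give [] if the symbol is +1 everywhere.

(a, b) ≡ (-35, 13090) mod (ℚ^×)²; places V = {2, 3, 5, 7, 11, 13, 17, 19, 47, ∞}.
(a,b)_19: α=0, u≡8; β=2, v≡12 (mod 19); (8|19)=-1, (12|19)=-1; sign (−1)^0·-1^2·-1^0 = +1.
(a,b)_17: α=0, u≡4; β=1, v≡10 (mod 17); (4|17)=+1, (10|17)=-1; sign (−1)^0·+1^1·-1^0 = +1.
(a,b)_∞: sgn(-35)=−, sgn(13090)=+, so +1.
(a,b)_7: α=3, u≡4; β=5, v≡1 (mod 7); (4|7)=+1, (1|7)=+1; sign (−1)^1·+1^5·+1^3 = -1.
(a,b)_47: α=-2, u≡14; β=0, v≡42 (mod 47); (14|47)=+1, (42|47)=+1; sign (−1)^0·+1^0·+1^-2 = +1.
(a,b)_2: α=-8, β=-5; u≡5, v≡1 (mod 8); ε(u)ε(v)=0·0, αω(v)=-8·0, βω(u)=-5·1; sum ≡ 1  ⇒  -1.
(a,b)_3: α=-2, u≡1; β=2, v≡1 (mod 3); (1|3)=+1, (1|3)=+1; sign (−1)^0·+1^2·+1^-2 = +1.
(a,b)_11: α=0, u≡4; β=-1, v≡7 (mod 11); (4|11)=+1, (7|11)=-1; sign (−1)^0·+1^-1·-1^0 = +1.
(a,b)_13: α=2, u≡4; β=0, v≡12 (mod 13); (4|13)=+1, (12|13)=+1; sign (−1)^0·+1^0·+1^2 = +1.
(a,b)_5: α=1, u≡3; β=-1, v≡3 (mod 5); (3|5)=-1, (3|5)=-1; sign (−1)^0·-1^-1·-1^1 = +1.
Ram(-35, 13090) = {2, 7}; no ℚ_2-point on the conic.

[2, 7]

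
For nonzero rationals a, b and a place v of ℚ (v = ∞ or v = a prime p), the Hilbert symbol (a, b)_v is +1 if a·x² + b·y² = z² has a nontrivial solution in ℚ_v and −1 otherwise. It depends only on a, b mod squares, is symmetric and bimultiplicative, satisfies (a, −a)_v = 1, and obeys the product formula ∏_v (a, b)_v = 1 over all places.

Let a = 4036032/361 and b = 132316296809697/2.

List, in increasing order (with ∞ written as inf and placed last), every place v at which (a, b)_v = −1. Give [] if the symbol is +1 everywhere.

(a, b) ≡ (143, 34034) mod (ℚ^×)²; places V = {2, 3, 7, 11, 13, 17, 19, ∞}.
(a,b)_7: α=2, u≡5; β=3, v≡2 (mod 7); (5|7)=-1, (2|7)=+1; sign (−1)^0·-1^3·+1^2 = -1.
(a,b)_11: α=1, u≡2; β=1, v≡4 (mod 11); (2|11)=-1, (4|11)=+1; sign (−1)^1·-1^1·+1^1 = +1.
(a,b)_17: α=0, u≡7; β=3, v≡13 (mod 17); (7|17)=-1, (13|17)=+1; sign (−1)^0·-1^3·+1^0 = -1.
(a,b)_13: α=1, u≡5; β=3, v≡8 (mod 13); (5|13)=-1, (8|13)=-1; sign (−1)^0·-1^3·-1^1 = +1.
(a,b)_∞: sgn(143)=+, sgn(34034)=+, so +1.
(a,b)_3: α=2, u≡2; β=2, v≡2 (mod 3); (2|3)=-1, (2|3)=-1; sign (−1)^0·-1^2·-1^2 = +1.
(a,b)_2: α=6, β=-1; u≡7, v≡1 (mod 8); ε(u)ε(v)=1·0, αω(v)=6·0, βω(u)=-1·0; sum ≡ 0  ⇒  +1.
(a,b)_19: α=-2, u≡14; β=2, v≡17 (mod 19); (14|19)=-1, (17|19)=+1; sign (−1)^0·-1^2·+1^-2 = +1.
|Ram(143, 34034)| = 2, even; anisotropic at {7, 17}.

[7, 17]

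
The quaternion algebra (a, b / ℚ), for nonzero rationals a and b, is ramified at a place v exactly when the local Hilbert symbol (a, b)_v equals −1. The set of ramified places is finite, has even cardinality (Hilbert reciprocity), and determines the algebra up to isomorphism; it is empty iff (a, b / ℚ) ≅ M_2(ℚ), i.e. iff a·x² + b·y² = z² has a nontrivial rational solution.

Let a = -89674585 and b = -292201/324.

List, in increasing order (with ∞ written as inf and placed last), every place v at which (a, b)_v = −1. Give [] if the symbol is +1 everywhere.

(a, b) ≡ (-89674585, -1729) mod (ℚ^×)²; places V = {2, 3, 5, 7, 11, 13, 19, 23, 41, ∞}.
(a,b)_7: α=1, u≡3; β=1, v≡6 (mod 7); (3|7)=-1, (6|7)=-1; sign (−1)^1·-1^1·-1^1 = -1.
(a,b)_23: α=1, u≡19; β=0, v≡7 (mod 23); (19|23)=-1, (7|23)=-1; sign (−1)^0·-1^0·-1^1 = -1.
(a,b)_19: α=1, u≡18; β=1, v≡11 (mod 19); (18|19)=-1, (11|19)=+1; sign (−1)^1·-1^1·+1^1 = +1.
(a,b)_3: α=0, u≡2; β=-4, v≡2 (mod 3); (2|3)=-1, (2|3)=-1; sign (−1)^0·-1^-4·-1^0 = +1.
(a,b)_∞: sgn(-89674585)=−, sgn(-1729)=−, so -1.
(a,b)_11: α=1, u≡8; β=0, v≡5 (mod 11); (8|11)=-1, (5|11)=+1; sign (−1)^0·-1^0·+1^1 = +1.
(a,b)_13: α=1, u≡2; β=3, v≡3 (mod 13); (2|13)=-1, (3|13)=+1; sign (−1)^0·-1^3·+1^1 = -1.
(a,b)_5: α=1, u≡3; β=0, v≡1 (mod 5); (3|5)=-1, (1|5)=+1; sign (−1)^0·-1^0·+1^1 = +1.
(a,b)_41: α=1, u≡1; β=0, v≡19 (mod 41); (1|41)=+1, (19|41)=-1; sign (−1)^0·+1^0·-1^1 = -1.
(a,b)_2: α=0, β=-2; u≡7, v≡7 (mod 8); ε(u)ε(v)=1·1, αω(v)=0·0, βω(u)=-2·0; sum ≡ 1  ⇒  -1.
Ram(-89674585, -1729) = {2, 7, 13, 23, 41, ∞}; no ℚ_2-point on the conic.

[2, 7, 13, 23, 41, inf]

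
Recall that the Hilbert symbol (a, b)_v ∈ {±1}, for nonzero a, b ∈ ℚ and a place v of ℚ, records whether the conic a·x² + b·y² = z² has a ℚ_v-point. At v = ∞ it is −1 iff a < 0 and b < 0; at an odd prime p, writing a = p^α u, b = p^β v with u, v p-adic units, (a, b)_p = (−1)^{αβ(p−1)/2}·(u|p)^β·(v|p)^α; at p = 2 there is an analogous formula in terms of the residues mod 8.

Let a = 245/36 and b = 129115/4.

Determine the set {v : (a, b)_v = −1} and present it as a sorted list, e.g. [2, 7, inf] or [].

(a, b) ≡ (5, 2635) mod (ℚ^×)²; places V = {2, 3, 5, 7, 17, 31, ∞}.
(a,b)_∞: sgn(5)=+, sgn(2635)=+, so +1.
(a,b)_17: α=0, u≡12; β=1, v≡16 (mod 17); (12|17)=-1, (16|17)=+1; sign (−1)^0·-1^1·+1^0 = -1.
(a,b)_2: α=-2, β=-2; u≡5, v≡3 (mod 8); ε(u)ε(v)=0·1, αω(v)=-2·1, βω(u)=-2·1; sum ≡ 0  ⇒  +1.
(a,b)_7: α=2, u≡5; β=2, v≡6 (mod 7); (5|7)=-1, (6|7)=-1; sign (−1)^0·-1^2·-1^2 = +1.
(a,b)_3: α=-2, u≡2; β=0, v≡1 (mod 3); (2|3)=-1, (1|3)=+1; sign (−1)^0·-1^0·+1^-2 = +1.
(a,b)_31: α=0, u≡18; β=1, v≡26 (mod 31); (18|31)=+1, (26|31)=-1; sign (−1)^0·+1^1·-1^0 = +1.
(a,b)_5: α=1, u≡4; β=1, v≡2 (mod 5); (4|5)=+1, (2|5)=-1; sign (−1)^0·+1^1·-1^1 = -1.
Ram(5, 2635) = {5, 17}; no ℚ_5-point on the conic.

[5, 17]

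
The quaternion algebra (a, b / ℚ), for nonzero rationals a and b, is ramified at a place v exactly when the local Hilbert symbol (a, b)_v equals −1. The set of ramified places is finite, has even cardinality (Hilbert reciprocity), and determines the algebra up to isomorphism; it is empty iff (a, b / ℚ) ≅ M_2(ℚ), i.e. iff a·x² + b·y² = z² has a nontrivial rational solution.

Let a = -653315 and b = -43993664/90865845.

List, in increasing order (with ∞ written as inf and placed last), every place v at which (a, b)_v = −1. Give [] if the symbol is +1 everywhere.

(a, b) ≡ (-1235, -28405) mod (ℚ^×)²; places V = {2, 3, 5, 7, 11, 13, 19, 23, 29, ∞}.
(a,b)_2: α=0, β=6; u≡5, v≡3 (mod 8); ε(u)ε(v)=0·1, αω(v)=0·1, βω(u)=6·1; sum ≡ 0  ⇒  +1.
(a,b)_19: α=1, u≡5; β=1, v≡1 (mod 19); (5|19)=+1, (1|19)=+1; sign (−1)^1·+1^1·+1^1 = -1.
(a,b)_∞: sgn(-1235)=−, sgn(-28405)=−, so -1.
(a,b)_29: α=0, u≡26; β=-2, v≡19 (mod 29); (26|29)=-1, (19|29)=-1; sign (−1)^0·-1^-2·-1^0 = +1.
(a,b)_5: α=1, u≡2; β=-1, v≡4 (mod 5); (2|5)=-1, (4|5)=+1; sign (−1)^0·-1^-1·+1^1 = -1.
(a,b)_23: α=2, u≡7; β=1, v≡21 (mod 23); (7|23)=-1, (21|23)=-1; sign (−1)^0·-1^1·-1^2 = -1.
(a,b)_11: α=0, u≡8; β=2, v≡8 (mod 11); (8|11)=-1, (8|11)=-1; sign (−1)^0·-1^2·-1^0 = +1.
(a,b)_13: α=1, u≡3; β=1, v≡9 (mod 13); (3|13)=+1, (9|13)=+1; sign (−1)^0·+1^1·+1^1 = +1.
(a,b)_7: α=0, u≡2; β=-4, v≡2 (mod 7); (2|7)=+1, (2|7)=+1; sign (−1)^0·+1^-4·+1^0 = +1.
(a,b)_3: α=0, u≡1; β=-2, v≡2 (mod 3); (1|3)=+1, (2|3)=-1; sign (−1)^0·+1^-2·-1^0 = +1.
(-1235, -28405 / ℚ) ramifies at {5, 19, 23, ∞}: a division algebra.

[5, 19, 23, inf]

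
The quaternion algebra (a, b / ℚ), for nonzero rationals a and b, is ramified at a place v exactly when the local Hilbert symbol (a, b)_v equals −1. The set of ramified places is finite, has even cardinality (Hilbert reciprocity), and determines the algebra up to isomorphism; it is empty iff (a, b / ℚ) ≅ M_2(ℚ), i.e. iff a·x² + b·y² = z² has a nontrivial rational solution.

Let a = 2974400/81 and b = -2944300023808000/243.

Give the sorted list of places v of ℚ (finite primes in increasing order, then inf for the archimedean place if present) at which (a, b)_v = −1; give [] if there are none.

(a, b) ≡ (11, -390) mod (ℚ^×)²; places V = {2, 3, 5, 11, 13, ∞}.
(a,b)_5: α=2, u≡1; β=3, v≡2 (mod 5); (1|5)=+1, (2|5)=-1; sign (−1)^0·+1^3·-1^2 = +1.
(a,b)_13: α=2, u≡8; β=5, v≡10 (mod 13); (8|13)=-1, (10|13)=+1; sign (−1)^0·-1^5·+1^2 = -1.
(a,b)_2: α=6, β=19; u≡3, v≡5 (mod 8); ε(u)ε(v)=1·0, αω(v)=6·1, βω(u)=19·1; sum ≡ 1  ⇒  -1.
(a,b)_∞: sgn(11)=+, sgn(-390)=−, so +1.
(a,b)_11: α=1, u≡5; β=2, v≡2 (mod 11); (5|11)=+1, (2|11)=-1; sign (−1)^0·+1^2·-1^1 = -1.
(a,b)_3: α=-4, u≡2; β=-5, v≡2 (mod 3); (2|3)=-1, (2|3)=-1; sign (−1)^0·-1^-5·-1^-4 = -1.
|Ram(11, -390)| = 4, even; anisotropic at {2, 3, 11, 13}.

[2, 3, 11, 13]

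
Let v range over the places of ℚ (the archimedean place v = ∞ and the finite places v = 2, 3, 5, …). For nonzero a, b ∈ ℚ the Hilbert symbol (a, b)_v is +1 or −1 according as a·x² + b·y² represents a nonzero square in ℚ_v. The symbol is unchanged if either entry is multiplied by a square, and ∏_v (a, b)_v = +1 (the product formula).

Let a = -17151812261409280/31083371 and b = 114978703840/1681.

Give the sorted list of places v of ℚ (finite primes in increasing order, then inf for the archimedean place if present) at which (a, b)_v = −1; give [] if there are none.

(a, b) ≡ (-1430, 17710) mod (ℚ^×)²; places V = {2, 5, 7, 11, 13, 23, 41, ∞}.
(a,b)_5: α=1, u≡4; β=1, v≡3 (mod 5); (4|5)=+1, (3|5)=-1; sign (−1)^0·+1^1·-1^1 = -1.
(a,b)_13: α=3, u≡2; β=2, v≡1 (mod 13); (2|13)=-1, (1|13)=+1; sign (−1)^0·-1^2·+1^3 = +1.
(a,b)_2: α=9, β=5; u≡5, v≡7 (mod 8); ε(u)ε(v)=0·1, αω(v)=9·0, βω(u)=5·1; sum ≡ 1  ⇒  -1.
(a,b)_∞: sgn(-1430)=−, sgn(17710)=+, so +1.
(a,b)_23: α=2, u≡21; β=1, v≡11 (mod 23); (21|23)=-1, (11|23)=-1; sign (−1)^0·-1^1·-1^2 = -1.
(a,b)_41: α=-4, u≡9; β=-2, v≡10 (mod 41); (9|41)=+1, (10|41)=+1; sign (−1)^0·+1^-2·+1^-4 = +1.
(a,b)_11: α=-1, u≡10; β=1, v≡1 (mod 11); (10|11)=-1, (1|11)=+1; sign (−1)^1·-1^1·+1^-1 = +1.
(a,b)_7: α=8, u≡5; β=5, v≡6 (mod 7); (5|7)=-1, (6|7)=-1; sign (−1)^0·-1^5·-1^8 = -1.
(-1430, 17710 / ℚ) ramifies at {2, 5, 7, 23}: a division algebra.

[2, 5, 7, 23]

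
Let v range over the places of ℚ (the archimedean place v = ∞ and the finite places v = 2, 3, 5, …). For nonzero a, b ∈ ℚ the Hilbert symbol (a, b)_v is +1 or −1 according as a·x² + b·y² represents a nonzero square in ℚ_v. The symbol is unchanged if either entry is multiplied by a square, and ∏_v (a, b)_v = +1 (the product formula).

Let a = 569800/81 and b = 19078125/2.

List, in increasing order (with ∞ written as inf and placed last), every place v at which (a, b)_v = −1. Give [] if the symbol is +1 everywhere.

(a, b) ≡ (5698, 2442) mod (ℚ^×)²; places V = {2, 3, 5, 7, 11, 37, ∞}.
(a,b)_7: α=1, u≡1; β=0, v≡5 (mod 7); (1|7)=+1, (5|7)=-1; sign (−1)^0·+1^0·-1^1 = -1.
(a,b)_3: α=-4, u≡1; β=1, v≡1 (mod 3); (1|3)=+1, (1|3)=+1; sign (−1)^0·+1^1·+1^-4 = +1.
(a,b)_11: α=1, u≡3; β=1, v≡8 (mod 11); (3|11)=+1, (8|11)=-1; sign (−1)^1·+1^1·-1^1 = +1.
(a,b)_∞: sgn(5698)=+, sgn(2442)=+, so +1.
(a,b)_37: α=1, u≡17; β=1, v≡15 (mod 37); (17|37)=-1, (15|37)=-1; sign (−1)^0·-1^1·-1^1 = +1.
(a,b)_2: α=3, β=-1; u≡1, v≡5 (mod 8); ε(u)ε(v)=0·0, αω(v)=3·1, βω(u)=-1·0; sum ≡ 1  ⇒  -1.
(a,b)_5: α=2, u≡2; β=6, v≡3 (mod 5); (2|5)=-1, (3|5)=-1; sign (−1)^0·-1^6·-1^2 = +1.
(5698, 2442 / ℚ) ramifies at {2, 7}: a division algebra.

[2, 7]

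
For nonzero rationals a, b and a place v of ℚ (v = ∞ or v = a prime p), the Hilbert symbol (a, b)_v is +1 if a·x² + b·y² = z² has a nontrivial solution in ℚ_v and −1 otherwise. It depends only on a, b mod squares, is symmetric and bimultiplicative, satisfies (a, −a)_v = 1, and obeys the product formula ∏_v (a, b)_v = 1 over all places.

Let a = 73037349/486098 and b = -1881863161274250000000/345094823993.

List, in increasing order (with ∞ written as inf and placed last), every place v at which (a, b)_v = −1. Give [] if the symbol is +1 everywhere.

[5, 11, 17, 19]

Mod squares: a ≡ 8778, b ≡ -5610. Check v ∈ {∞, 2, 3, 5, 7, 11, 17, 19, 29, 43}.
v=11: a=11^1·(≡2), b=11^1·(≡7) mod 11; (2|11)=-1, (7|11)=-1; (−1)^{1·1·5}·(-1)^1·(-1)^1 = -1.
v=∞: 8778 > 0 and -5610 < 0  ⇒  (a,b)_∞ = +1.
v=7: a=7^1·(≡2), b=7^4·(≡2) mod 7; (2|7)=+1, (2|7)=+1; (−1)^{1·4·3}·(+1)^4·(+1)^1 = +1.
v=5: a=5^0·(≡3), b=5^9·(≡3) mod 5; (3|5)=-1, (3|5)=-1; (−1)^{0·9·2}·(-1)^9·(-1)^0 = -1.
v=19: a=19^1·(≡5), b=19^4·(≡8) mod 19; (5|19)=+1, (8|19)=-1; (−1)^{1·4·9}·(+1)^4·(-1)^1 = -1.
v=29: a=29^-2·(≡25), b=29^-2·(≡23) mod 29; (25|29)=+1, (23|29)=+1; (−1)^{-2·-2·14}·(+1)^-2·(+1)^-2 = +1.
v=17: a=17^-2·(≡6), b=17^-7·(≡6) mod 17; (6|17)=-1, (6|17)=-1; (−1)^{-2·-7·8}·(-1)^-7·(-1)^-2 = -1.
v=3: a=3^3·(≡1), b=3^7·(≡2) mod 3; (1|3)=+1, (2|3)=-1; (−1)^{3·7·1}·(+1)^7·(-1)^3 = +1.
v=2: v_2(a)=-1, v_2(b)=7; units ≡ 5, 3 (mod 8); ε·ε+αω+βω = 0·1+-1·1+7·1 ≡ 0  ⇒  (a,b)_2 = +1.
v=43: a=43^2·(≡6), b=43^0·(≡38) mod 43; (6|43)=+1, (38|43)=+1; (−1)^{2·0·21}·(+1)^0·(+1)^2 = +1.
(8778, -5610 / ℚ) ramifies at {5, 11, 17, 19}: a division algebra.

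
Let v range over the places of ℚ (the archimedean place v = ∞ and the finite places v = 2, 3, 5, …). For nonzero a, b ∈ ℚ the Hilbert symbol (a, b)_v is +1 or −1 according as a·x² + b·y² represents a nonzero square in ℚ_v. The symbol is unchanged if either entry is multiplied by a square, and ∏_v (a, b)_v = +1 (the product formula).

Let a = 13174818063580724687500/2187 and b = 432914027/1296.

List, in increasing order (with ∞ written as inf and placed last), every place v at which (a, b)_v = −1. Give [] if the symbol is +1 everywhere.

(a, b) ≡ (1785, 1547) mod (ℚ^×)²; places V = {2, 3, 5, 7, 13, 17, 23, ∞}.
(a,b)_7: α=3, u≡5; β=1, v≡1 (mod 7); (5|7)=-1, (1|7)=+1; sign (−1)^1·-1^1·+1^3 = +1.
(a,b)_5: α=7, u≡3; β=0, v≡2 (mod 5); (3|5)=-1, (2|5)=-1; sign (−1)^0·-1^0·-1^7 = -1.
(a,b)_∞: sgn(1785)=+, sgn(1547)=+, so +1.
(a,b)_3: α=-7, u≡1; β=-4, v≡2 (mod 3); (1|3)=+1, (2|3)=-1; sign (−1)^0·+1^-4·-1^-7 = -1.
(a,b)_2: α=2, β=-4; u≡1, v≡3 (mod 8); ε(u)ε(v)=0·1, αω(v)=2·1, βω(u)=-4·0; sum ≡ 0  ⇒  +1.
(a,b)_17: α=3, u≡7; β=1, v≡6 (mod 17); (7|17)=-1, (6|17)=-1; sign (−1)^0·-1^1·-1^3 = +1.
(a,b)_23: α=6, u≡20; β=4, v≡18 (mod 23); (20|23)=-1, (18|23)=+1; sign (−1)^0·-1^4·+1^6 = +1.
(a,b)_13: α=2, u≡3; β=1, v≡5 (mod 13); (3|13)=+1, (5|13)=-1; sign (−1)^0·+1^1·-1^2 = +1.
Ram(1785, 1547) = {3, 5}; no ℚ_3-point on the conic.

[3, 5]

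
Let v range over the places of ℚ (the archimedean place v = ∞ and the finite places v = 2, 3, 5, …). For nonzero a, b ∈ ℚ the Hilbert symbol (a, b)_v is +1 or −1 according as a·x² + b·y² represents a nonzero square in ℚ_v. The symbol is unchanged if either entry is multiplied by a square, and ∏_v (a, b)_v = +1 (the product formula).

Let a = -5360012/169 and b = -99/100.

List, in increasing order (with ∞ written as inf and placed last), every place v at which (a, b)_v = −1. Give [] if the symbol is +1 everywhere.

Mod squares: a ≡ -27347, b ≡ -11. Check v ∈ {∞, 2, 3, 5, 7, 11, 13, 23, 29, 41}.
v=∞: -27347 < 0 and -11 < 0  ⇒  (a,b)_∞ = -1.
v=23: a=23^1·(≡22), b=23^0·(≡2) mod 23; (22|23)=-1, (2|23)=+1; (−1)^{1·0·11}·(-1)^0·(+1)^1 = +1.
v=41: a=41^1·(≡28), b=41^0·(≡15) mod 41; (28|41)=-1, (15|41)=-1; (−1)^{1·0·20}·(-1)^0·(-1)^1 = -1.
v=5: a=5^0·(≡2), b=5^-2·(≡4) mod 5; (2|5)=-1, (4|5)=+1; (−1)^{0·-2·2}·(-1)^-2·(+1)^0 = +1.
v=29: a=29^1·(≡8), b=29^0·(≡8) mod 29; (8|29)=-1, (8|29)=-1; (−1)^{1·0·14}·(-1)^0·(-1)^1 = -1.
v=2: v_2(a)=2, v_2(b)=-2; units ≡ 5, 5 (mod 8); ε·ε+αω+βω = 0·0+2·1+-2·1 ≡ 0  ⇒  (a,b)_2 = +1.
v=7: a=7^2·(≡1), b=7^0·(≡3) mod 7; (1|7)=+1, (3|7)=-1; (−1)^{2·0·3}·(+1)^0·(-1)^2 = +1.
v=13: a=13^-2·(≡5), b=13^0·(≡2) mod 13; (5|13)=-1, (2|13)=-1; (−1)^{-2·0·6}·(-1)^0·(-1)^-2 = +1.
v=3: a=3^0·(≡1), b=3^2·(≡1) mod 3; (1|3)=+1, (1|3)=+1; (−1)^{0·2·1}·(+1)^2·(+1)^0 = +1.
v=11: a=11^0·(≡6), b=11^1·(≡2) mod 11; (6|11)=-1, (2|11)=-1; (−1)^{0·1·5}·(-1)^1·(-1)^0 = -1.
Ram(-27347, -11) = {11, 29, 41, ∞}; no ℚ_11-point on the conic.

[11, 29, 41, inf]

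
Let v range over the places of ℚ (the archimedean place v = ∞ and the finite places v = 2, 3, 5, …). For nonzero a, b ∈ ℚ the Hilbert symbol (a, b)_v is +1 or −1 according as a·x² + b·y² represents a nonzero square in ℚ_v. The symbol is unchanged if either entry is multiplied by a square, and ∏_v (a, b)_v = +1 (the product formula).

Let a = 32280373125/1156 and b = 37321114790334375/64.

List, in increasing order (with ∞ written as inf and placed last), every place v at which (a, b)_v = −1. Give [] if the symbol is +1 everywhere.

Mod squares: a ≡ 77, b ≡ 15015. Check v ∈ {∞, 2, 3, 5, 7, 11, 13, 17}.
v=7: a=7^3·(≡4), b=7^5·(≡6) mod 7; (4|7)=+1, (6|7)=-1; (−1)^{3·5·3}·(+1)^5·(-1)^3 = +1.
v=11: a=11^1·(≡2), b=11^3·(≡4) mod 11; (2|11)=-1, (4|11)=+1; (−1)^{1·3·5}·(-1)^3·(+1)^1 = +1.
v=2: v_2(a)=-2, v_2(b)=-6; units ≡ 5, 7 (mod 8); ε·ε+αω+βω = 0·1+-2·0+-6·1 ≡ 0  ⇒  (a,b)_2 = +1.
v=13: a=13^2·(≡4), b=13^3·(≡8) mod 13; (4|13)=+1, (8|13)=-1; (−1)^{2·3·6}·(+1)^3·(-1)^2 = +1.
v=17: a=17^-2·(≡4), b=17^0·(≡9) mod 17; (4|17)=+1, (9|17)=+1; (−1)^{-2·0·8}·(+1)^0·(+1)^-2 = +1.
v=5: a=5^4·(≡2), b=5^5·(≡3) mod 5; (2|5)=-1, (3|5)=-1; (−1)^{4·5·2}·(-1)^5·(-1)^4 = -1.
v=∞: 77 > 0 and 15015 > 0  ⇒  (a,b)_∞ = +1.
v=3: a=3^4·(≡2), b=3^5·(≡1) mod 3; (2|3)=-1, (1|3)=+1; (−1)^{4·5·1}·(-1)^5·(+1)^4 = -1.
(77, 15015 / ℚ) ramifies at {3, 5}: a division algebra.

[3, 5]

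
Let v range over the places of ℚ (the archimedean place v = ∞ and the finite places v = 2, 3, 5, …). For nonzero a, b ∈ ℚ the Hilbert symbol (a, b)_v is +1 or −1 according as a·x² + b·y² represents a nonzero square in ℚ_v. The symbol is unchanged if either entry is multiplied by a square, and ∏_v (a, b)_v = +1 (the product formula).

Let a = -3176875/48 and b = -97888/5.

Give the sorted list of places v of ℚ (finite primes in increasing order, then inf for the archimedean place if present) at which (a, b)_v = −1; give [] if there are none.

(a, b) ≡ (-15249, -30590) mod (ℚ^×)²; places V = {2, 3, 5, 7, 13, 17, 19, 23, ∞}.
(a,b)_7: α=0, u≡2; β=1, v≡6 (mod 7); (2|7)=+1, (6|7)=-1; sign (−1)^0·+1^1·-1^0 = +1.
(a,b)_3: α=-1, u≡2; β=0, v≡1 (mod 3); (2|3)=-1, (1|3)=+1; sign (−1)^0·-1^0·+1^-1 = +1.
(a,b)_19: α=0, u≡2; β=1, v≡7 (mod 19); (2|19)=-1, (7|19)=+1; sign (−1)^0·-1^1·+1^0 = -1.
(a,b)_2: α=-4, β=5; u≡7, v≡1 (mod 8); ε(u)ε(v)=1·0, αω(v)=-4·0, βω(u)=5·0; sum ≡ 0  ⇒  +1.
(a,b)_23: α=1, u≡18; β=1, v≡9 (mod 23); (18|23)=+1, (9|23)=+1; sign (−1)^1·+1^1·+1^1 = -1.
(a,b)_13: α=1, u≡10; β=0, v≡3 (mod 13); (10|13)=+1, (3|13)=+1; sign (−1)^0·+1^0·+1^1 = +1.
(a,b)_∞: sgn(-15249)=−, sgn(-30590)=−, so -1.
(a,b)_5: α=4, u≡4; β=-1, v≡2 (mod 5); (4|5)=+1, (2|5)=-1; sign (−1)^0·+1^-1·-1^4 = +1.
(a,b)_17: α=1, u≡15; β=0, v≡3 (mod 17); (15|17)=+1, (3|17)=-1; sign (−1)^0·+1^0·-1^1 = -1.
(-15249, -30590 / ℚ) ramifies at {17, 19, 23, ∞}: a division algebra.

[17, 19, 23, inf]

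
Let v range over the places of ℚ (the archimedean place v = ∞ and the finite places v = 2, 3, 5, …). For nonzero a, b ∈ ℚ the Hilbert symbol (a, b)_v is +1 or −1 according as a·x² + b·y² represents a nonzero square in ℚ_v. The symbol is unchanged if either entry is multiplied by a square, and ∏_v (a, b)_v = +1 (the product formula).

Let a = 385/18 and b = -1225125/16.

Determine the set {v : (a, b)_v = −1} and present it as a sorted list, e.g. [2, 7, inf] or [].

(a, b) ≡ (770, -5) mod (ℚ^×)²; places V = {2, 3, 5, 7, 11, ∞}.
(a,b)_∞: sgn(770)=+, sgn(-5)=−, so +1.
(a,b)_2: α=-1, β=-4; u≡1, v≡3 (mod 8); ε(u)ε(v)=0·1, αω(v)=-1·1, βω(u)=-4·0; sum ≡ 1  ⇒  -1.
(a,b)_11: α=1, u≡5; β=2, v≡10 (mod 11); (5|11)=+1, (10|11)=-1; sign (−1)^0·+1^2·-1^1 = -1.
(a,b)_7: α=1, u≡5; β=0, v≡4 (mod 7); (5|7)=-1, (4|7)=+1; sign (−1)^0·-1^0·+1^1 = +1.
(a,b)_3: α=-2, u≡2; β=4, v≡1 (mod 3); (2|3)=-1, (1|3)=+1; sign (−1)^0·-1^4·+1^-2 = +1.
(a,b)_5: α=1, u≡4; β=3, v≡4 (mod 5); (4|5)=+1, (4|5)=+1; sign (−1)^0·+1^3·+1^1 = +1.
|Ram(770, -5)| = 2, even; anisotropic at {2, 11}.

[2, 11]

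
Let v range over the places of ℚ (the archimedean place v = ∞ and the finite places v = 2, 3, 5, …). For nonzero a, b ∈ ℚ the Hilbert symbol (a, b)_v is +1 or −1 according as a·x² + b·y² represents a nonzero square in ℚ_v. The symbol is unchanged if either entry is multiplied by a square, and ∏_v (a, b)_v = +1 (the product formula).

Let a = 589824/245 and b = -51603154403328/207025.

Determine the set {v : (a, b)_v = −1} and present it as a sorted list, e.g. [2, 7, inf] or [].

(a, b) ≡ (5, -187) mod (ℚ^×)²; places V = {2, 3, 5, 7, 11, 13, 17, 19, ∞}.
(a,b)_2: α=16, β=20; u≡5, v≡5 (mod 8); ε(u)ε(v)=0·0, αω(v)=16·1, βω(u)=20·1; sum ≡ 0  ⇒  +1.
(a,b)_∞: sgn(5)=+, sgn(-187)=−, so +1.
(a,b)_11: α=0, u≡5; β=1, v≡5 (mod 11); (5|11)=+1, (5|11)=+1; sign (−1)^0·+1^1·+1^0 = +1.
(a,b)_17: α=0, u≡11; β=1, v≡3 (mod 17); (11|17)=-1, (3|17)=-1; sign (−1)^0·-1^1·-1^0 = -1.
(a,b)_19: α=0, u≡6; β=2, v≡8 (mod 19); (6|19)=+1, (8|19)=-1; sign (−1)^0·+1^2·-1^0 = +1.
(a,b)_5: α=-1, u≡1; β=-2, v≡2 (mod 5); (1|5)=+1, (2|5)=-1; sign (−1)^0·+1^-2·-1^-1 = -1.
(a,b)_13: α=0, u≡6; β=-2, v≡6 (mod 13); (6|13)=-1, (6|13)=-1; sign (−1)^0·-1^-2·-1^0 = +1.
(a,b)_7: α=-2, u≡5; β=-2, v≡1 (mod 7); (5|7)=-1, (1|7)=+1; sign (−1)^0·-1^-2·+1^-2 = +1.
(a,b)_3: α=2, u≡2; β=6, v≡2 (mod 3); (2|3)=-1, (2|3)=-1; sign (−1)^0·-1^6·-1^2 = +1.
|Ram(5, -187)| = 2, even; anisotropic at {5, 17}.

[5, 17]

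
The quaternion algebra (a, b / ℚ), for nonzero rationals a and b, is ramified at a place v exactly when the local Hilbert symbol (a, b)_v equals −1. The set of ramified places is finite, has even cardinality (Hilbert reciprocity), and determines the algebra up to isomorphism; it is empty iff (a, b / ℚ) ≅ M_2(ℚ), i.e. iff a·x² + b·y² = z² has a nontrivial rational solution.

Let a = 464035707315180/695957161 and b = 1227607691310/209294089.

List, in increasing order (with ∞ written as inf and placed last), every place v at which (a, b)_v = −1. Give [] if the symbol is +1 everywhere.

Mod squares: a ≡ 195, b ≡ 910. Check v ∈ {∞, 2, 3, 5, 7, 11, 13, 17, 23, 31, 37, 53}.
v=11: a=11^2·(≡7), b=11^2·(≡6) mod 11; (7|11)=-1, (6|11)=-1; (−1)^{2·2·5}·(-1)^2·(-1)^2 = +1.
v=7: a=7^4·(≡3), b=7^3·(≡2) mod 7; (3|7)=-1, (2|7)=+1; (−1)^{4·3·3}·(-1)^3·(+1)^4 = -1.
v=17: a=17^0·(≡1), b=17^-2·(≡15) mod 17; (1|17)=+1, (15|17)=+1; (−1)^{0·-2·8}·(+1)^-2·(+1)^0 = +1.
v=13: a=13^1·(≡5), b=13^1·(≡7) mod 13; (5|13)=-1, (7|13)=-1; (−1)^{1·1·6}·(-1)^1·(-1)^1 = +1.
v=37: a=37^-2·(≡27), b=37^-2·(≡17) mod 37; (27|37)=+1, (17|37)=-1; (−1)^{-2·-2·18}·(+1)^-2·(-1)^-2 = +1.
v=3: a=3^7·(≡2), b=3^4·(≡1) mod 3; (2|3)=-1, (1|3)=+1; (−1)^{7·4·1}·(-1)^4·(+1)^7 = +1.
v=2: v_2(a)=2, v_2(b)=1; units ≡ 3, 7 (mod 8); ε·ε+αω+βω = 1·1+2·0+1·1 ≡ 0  ⇒  (a,b)_2 = +1.
v=∞: 195 > 0 and 910 > 0  ⇒  (a,b)_∞ = +1.
v=31: a=31^-2·(≡2), b=31^0·(≡30) mod 31; (2|31)=+1, (30|31)=-1; (−1)^{-2·0·15}·(+1)^0·(-1)^-2 = +1.
v=23: a=23^-2·(≡22), b=23^-2·(≡8) mod 23; (22|23)=-1, (8|23)=+1; (−1)^{-2·-2·11}·(-1)^-2·(+1)^-2 = +1.
v=5: a=5^1·(≡1), b=5^1·(≡3) mod 5; (1|5)=+1, (3|5)=-1; (−1)^{1·1·2}·(+1)^1·(-1)^1 = -1.
v=53: a=53^2·(≡16), b=53^2·(≡36) mod 53; (16|53)=+1, (36|53)=+1; (−1)^{2·2·26}·(+1)^2·(+1)^2 = +1.
|Ram(195, 910)| = 2, even; anisotropic at {5, 7}.

[5, 7]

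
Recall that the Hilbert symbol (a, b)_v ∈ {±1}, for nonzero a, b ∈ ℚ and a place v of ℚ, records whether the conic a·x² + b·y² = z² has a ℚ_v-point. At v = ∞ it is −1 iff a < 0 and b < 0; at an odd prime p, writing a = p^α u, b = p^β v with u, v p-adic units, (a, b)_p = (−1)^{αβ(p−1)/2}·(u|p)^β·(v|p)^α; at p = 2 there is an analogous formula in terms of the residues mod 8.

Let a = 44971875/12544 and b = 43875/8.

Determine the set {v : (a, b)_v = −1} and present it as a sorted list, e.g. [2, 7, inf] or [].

[3, 5]

(a, b) ≡ (7995, 390) mod (ℚ^×)²; places V = {2, 3, 5, 7, 13, 41, ∞}.
(a,b)_41: α=1, u≡40; β=0, v≡16 (mod 41); (40|41)=+1, (16|41)=+1; sign (−1)^0·+1^0·+1^1 = +1.
(a,b)_5: α=5, u≡4; β=3, v≡2 (mod 5); (4|5)=+1, (2|5)=-1; sign (−1)^0·+1^3·-1^5 = -1.
(a,b)_∞: sgn(7995)=+, sgn(390)=+, so +1.
(a,b)_2: α=-8, β=-3; u≡3, v≡3 (mod 8); ε(u)ε(v)=1·1, αω(v)=-8·1, βω(u)=-3·1; sum ≡ 0  ⇒  +1.
(a,b)_3: α=3, u≡1; β=3, v≡1 (mod 3); (1|3)=+1, (1|3)=+1; sign (−1)^1·+1^3·+1^3 = -1.
(a,b)_7: α=-2, u≡1; β=0, v≡6 (mod 7); (1|7)=+1, (6|7)=-1; sign (−1)^0·+1^0·-1^-2 = +1.
(a,b)_13: α=1, u≡3; β=1, v≡1 (mod 13); (3|13)=+1, (1|13)=+1; sign (−1)^0·+1^1·+1^1 = +1.
(7995, 390 / ℚ) ramifies at {3, 5}: a division algebra.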